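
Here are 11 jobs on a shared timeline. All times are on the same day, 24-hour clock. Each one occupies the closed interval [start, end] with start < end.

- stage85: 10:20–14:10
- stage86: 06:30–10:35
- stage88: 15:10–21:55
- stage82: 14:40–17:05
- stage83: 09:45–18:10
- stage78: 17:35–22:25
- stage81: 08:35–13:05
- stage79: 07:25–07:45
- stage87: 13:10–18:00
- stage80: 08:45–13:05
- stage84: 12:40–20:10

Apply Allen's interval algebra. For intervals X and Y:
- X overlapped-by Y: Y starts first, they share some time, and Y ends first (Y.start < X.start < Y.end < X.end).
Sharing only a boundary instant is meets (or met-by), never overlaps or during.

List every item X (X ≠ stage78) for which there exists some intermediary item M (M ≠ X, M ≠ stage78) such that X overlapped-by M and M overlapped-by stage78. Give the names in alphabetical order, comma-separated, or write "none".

Target stage78 = [17:35, 22:25].
Intermediaries M with M overlapped-by stage78: none.
Union: none.

none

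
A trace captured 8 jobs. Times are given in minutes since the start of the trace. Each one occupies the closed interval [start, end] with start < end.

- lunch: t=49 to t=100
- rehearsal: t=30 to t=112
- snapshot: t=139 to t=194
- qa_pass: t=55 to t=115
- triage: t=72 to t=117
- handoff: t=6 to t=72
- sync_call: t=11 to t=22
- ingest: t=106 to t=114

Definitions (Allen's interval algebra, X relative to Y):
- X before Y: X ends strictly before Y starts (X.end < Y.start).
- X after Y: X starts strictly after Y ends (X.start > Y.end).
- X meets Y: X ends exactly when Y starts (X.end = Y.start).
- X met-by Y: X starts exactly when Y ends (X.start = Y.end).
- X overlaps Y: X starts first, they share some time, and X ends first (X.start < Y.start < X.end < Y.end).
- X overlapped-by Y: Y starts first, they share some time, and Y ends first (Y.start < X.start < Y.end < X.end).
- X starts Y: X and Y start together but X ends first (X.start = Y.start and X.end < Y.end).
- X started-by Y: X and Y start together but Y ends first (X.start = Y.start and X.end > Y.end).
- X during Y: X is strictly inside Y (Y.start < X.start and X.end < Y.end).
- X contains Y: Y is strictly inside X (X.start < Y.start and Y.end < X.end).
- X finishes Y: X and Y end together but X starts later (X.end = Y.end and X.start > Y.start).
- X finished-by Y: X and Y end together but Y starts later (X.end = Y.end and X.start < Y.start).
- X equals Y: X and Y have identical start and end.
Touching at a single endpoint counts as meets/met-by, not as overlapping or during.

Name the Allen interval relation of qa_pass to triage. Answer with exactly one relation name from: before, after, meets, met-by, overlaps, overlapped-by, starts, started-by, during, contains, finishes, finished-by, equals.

qa_pass = [t=55, t=115]; triage = [t=72, t=117].
Compare endpoints: qa_pass.start < triage.start, qa_pass.start < triage.end, qa_pass.end > triage.start, qa_pass.end < triage.end.
That pattern is 'overlaps'.

overlaps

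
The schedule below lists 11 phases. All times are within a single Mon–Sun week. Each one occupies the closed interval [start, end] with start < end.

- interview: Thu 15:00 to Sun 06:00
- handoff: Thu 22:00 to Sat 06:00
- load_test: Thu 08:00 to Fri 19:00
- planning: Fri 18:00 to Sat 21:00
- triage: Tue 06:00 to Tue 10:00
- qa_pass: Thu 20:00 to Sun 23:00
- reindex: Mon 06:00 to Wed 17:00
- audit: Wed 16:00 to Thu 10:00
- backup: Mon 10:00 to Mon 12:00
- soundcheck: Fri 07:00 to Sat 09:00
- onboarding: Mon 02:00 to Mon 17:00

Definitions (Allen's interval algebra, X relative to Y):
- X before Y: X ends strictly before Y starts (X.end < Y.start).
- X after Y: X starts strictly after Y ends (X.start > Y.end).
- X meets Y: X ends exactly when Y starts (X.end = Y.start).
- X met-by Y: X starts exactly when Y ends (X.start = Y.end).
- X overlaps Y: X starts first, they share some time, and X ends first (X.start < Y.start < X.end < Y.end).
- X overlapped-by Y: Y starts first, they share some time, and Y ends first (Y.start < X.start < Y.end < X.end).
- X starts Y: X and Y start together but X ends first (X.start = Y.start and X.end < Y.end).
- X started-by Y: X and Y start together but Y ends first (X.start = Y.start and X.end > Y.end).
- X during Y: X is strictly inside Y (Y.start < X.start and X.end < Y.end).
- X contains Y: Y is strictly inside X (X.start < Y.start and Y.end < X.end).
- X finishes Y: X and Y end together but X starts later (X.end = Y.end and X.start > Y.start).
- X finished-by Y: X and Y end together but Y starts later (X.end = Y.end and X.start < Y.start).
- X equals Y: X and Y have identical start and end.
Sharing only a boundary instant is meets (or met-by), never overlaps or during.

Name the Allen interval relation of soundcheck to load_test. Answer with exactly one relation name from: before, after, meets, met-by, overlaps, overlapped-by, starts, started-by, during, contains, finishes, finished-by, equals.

overlapped-by

soundcheck = [Fri 07:00, Sat 09:00]; load_test = [Thu 08:00, Fri 19:00].
Compare endpoints: soundcheck.start > load_test.start, soundcheck.start < load_test.end, soundcheck.end > load_test.start, soundcheck.end > load_test.end.
That pattern is 'overlapped-by'.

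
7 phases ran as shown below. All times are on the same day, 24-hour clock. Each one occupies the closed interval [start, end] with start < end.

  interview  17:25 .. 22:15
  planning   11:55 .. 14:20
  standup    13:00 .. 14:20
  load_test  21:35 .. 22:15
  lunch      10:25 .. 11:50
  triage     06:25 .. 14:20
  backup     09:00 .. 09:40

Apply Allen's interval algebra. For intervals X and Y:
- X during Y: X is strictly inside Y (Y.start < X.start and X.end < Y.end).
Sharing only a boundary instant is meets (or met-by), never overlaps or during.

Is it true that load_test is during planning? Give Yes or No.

No

load_test = [21:35, 22:15], planning = [11:55, 14:20].
Actual relation of load_test to planning: after.
Asked whether 'during' holds → No.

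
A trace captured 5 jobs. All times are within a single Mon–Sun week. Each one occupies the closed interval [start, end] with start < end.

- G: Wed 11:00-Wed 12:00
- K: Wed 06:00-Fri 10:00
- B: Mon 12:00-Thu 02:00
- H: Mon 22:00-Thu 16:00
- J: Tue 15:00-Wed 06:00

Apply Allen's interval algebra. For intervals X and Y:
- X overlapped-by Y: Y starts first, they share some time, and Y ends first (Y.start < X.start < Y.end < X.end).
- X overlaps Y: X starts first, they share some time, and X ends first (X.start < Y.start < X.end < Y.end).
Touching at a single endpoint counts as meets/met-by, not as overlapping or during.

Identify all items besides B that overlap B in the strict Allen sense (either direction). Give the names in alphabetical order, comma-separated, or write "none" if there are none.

Target B = [Mon 12:00, Thu 02:00].
G [Wed 11:00, Wed 12:00] → during → no.
H [Mon 22:00, Thu 16:00] → overlapped-by → yes.
J [Tue 15:00, Wed 06:00] → during → no.
K [Wed 06:00, Fri 10:00] → overlapped-by → yes.
Result: H, K.

H, K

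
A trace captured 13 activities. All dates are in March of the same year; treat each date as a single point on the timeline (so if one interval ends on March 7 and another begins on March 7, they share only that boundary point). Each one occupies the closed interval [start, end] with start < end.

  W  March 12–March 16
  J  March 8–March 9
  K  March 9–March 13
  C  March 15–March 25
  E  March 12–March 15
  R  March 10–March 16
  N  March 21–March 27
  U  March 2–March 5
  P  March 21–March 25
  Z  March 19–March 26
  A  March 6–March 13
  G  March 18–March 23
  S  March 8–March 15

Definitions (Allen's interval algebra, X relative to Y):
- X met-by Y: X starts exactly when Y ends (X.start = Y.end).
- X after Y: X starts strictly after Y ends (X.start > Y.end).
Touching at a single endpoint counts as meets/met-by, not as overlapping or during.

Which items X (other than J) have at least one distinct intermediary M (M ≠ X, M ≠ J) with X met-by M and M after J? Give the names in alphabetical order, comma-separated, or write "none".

C

Target J = [March 8, March 9].
Intermediaries M with M after J: C, E, G, N, P, R, W, Z.
Via C — items with X met-by C: none.
Via E — items with X met-by E: C.
Via G — items with X met-by G: none.
Via N — items with X met-by N: none.
Via P — items with X met-by P: none.
Via R — items with X met-by R: none.
Via W — items with X met-by W: none.
Via Z — items with X met-by Z: none.
Union: C.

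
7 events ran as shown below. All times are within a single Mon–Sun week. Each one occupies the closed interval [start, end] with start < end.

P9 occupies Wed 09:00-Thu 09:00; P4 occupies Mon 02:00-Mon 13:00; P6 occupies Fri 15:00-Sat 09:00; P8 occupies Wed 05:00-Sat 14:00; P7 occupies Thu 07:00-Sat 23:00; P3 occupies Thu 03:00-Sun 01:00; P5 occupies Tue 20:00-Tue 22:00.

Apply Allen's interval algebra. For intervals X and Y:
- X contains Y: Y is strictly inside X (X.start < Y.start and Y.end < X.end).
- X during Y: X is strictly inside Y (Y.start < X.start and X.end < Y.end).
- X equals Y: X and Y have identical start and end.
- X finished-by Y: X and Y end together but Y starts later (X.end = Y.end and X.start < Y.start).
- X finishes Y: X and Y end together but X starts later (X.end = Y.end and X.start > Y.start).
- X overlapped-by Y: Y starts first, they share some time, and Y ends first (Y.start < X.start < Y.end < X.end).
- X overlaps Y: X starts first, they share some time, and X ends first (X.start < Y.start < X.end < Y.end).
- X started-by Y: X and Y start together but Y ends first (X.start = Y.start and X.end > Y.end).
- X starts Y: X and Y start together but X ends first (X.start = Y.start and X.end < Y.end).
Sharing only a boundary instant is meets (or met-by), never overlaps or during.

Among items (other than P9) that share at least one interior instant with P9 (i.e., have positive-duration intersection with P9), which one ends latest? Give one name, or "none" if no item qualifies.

P3

Target P9 = [Wed 09:00, Thu 09:00].
P3 [Thu 03:00, Sun 01:00] → overlapped-by → candidate.
P4 [Mon 02:00, Mon 13:00] → before → excluded.
P5 [Tue 20:00, Tue 22:00] → before → excluded.
P6 [Fri 15:00, Sat 09:00] → after → excluded.
P7 [Thu 07:00, Sat 23:00] → overlapped-by → candidate.
P8 [Wed 05:00, Sat 14:00] → contains → candidate.
Among candidates, latest end is Sun 01:00 → P3.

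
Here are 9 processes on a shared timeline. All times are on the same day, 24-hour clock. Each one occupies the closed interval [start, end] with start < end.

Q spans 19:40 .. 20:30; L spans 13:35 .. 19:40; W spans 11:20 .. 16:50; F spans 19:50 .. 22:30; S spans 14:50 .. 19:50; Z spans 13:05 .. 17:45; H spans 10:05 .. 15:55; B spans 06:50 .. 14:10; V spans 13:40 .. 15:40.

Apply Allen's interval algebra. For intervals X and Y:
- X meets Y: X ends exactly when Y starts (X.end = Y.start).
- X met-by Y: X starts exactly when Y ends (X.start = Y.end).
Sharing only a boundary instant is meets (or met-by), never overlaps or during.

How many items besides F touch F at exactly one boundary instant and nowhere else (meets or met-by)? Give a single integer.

Target F = [19:50, 22:30].
B [06:50, 14:10] → before → no.
H [10:05, 15:55] → before → no.
L [13:35, 19:40] → before → no.
Q [19:40, 20:30] → overlaps → no.
S [14:50, 19:50] → meets → counts.
V [13:40, 15:40] → before → no.
W [11:20, 16:50] → before → no.
Z [13:05, 17:45] → before → no.
Total: 1.

1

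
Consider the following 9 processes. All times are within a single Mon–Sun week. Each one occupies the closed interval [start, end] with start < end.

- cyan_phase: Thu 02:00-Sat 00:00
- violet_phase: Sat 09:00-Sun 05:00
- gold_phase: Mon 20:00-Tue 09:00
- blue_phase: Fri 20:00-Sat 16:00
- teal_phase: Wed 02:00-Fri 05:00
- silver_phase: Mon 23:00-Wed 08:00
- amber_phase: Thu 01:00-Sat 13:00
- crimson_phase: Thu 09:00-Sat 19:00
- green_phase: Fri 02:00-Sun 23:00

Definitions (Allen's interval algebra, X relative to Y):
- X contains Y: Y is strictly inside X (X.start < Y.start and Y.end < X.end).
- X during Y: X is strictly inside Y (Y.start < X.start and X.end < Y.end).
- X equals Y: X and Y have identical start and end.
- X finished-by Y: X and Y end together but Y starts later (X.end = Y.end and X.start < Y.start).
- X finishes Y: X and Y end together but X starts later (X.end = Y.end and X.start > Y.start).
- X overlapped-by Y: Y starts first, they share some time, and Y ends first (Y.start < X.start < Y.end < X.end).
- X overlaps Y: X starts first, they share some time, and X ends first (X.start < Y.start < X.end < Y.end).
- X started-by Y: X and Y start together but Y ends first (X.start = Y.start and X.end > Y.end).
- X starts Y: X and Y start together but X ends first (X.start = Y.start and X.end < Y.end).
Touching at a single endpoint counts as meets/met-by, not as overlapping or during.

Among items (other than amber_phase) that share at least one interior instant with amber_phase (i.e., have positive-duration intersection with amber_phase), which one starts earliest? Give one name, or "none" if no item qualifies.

teal_phase

Target amber_phase = [Thu 01:00, Sat 13:00].
blue_phase [Fri 20:00, Sat 16:00] → overlapped-by → candidate.
crimson_phase [Thu 09:00, Sat 19:00] → overlapped-by → candidate.
cyan_phase [Thu 02:00, Sat 00:00] → during → candidate.
gold_phase [Mon 20:00, Tue 09:00] → before → excluded.
green_phase [Fri 02:00, Sun 23:00] → overlapped-by → candidate.
silver_phase [Mon 23:00, Wed 08:00] → before → excluded.
teal_phase [Wed 02:00, Fri 05:00] → overlaps → candidate.
violet_phase [Sat 09:00, Sun 05:00] → overlapped-by → candidate.
Among candidates, earliest start is Wed 02:00 → teal_phase.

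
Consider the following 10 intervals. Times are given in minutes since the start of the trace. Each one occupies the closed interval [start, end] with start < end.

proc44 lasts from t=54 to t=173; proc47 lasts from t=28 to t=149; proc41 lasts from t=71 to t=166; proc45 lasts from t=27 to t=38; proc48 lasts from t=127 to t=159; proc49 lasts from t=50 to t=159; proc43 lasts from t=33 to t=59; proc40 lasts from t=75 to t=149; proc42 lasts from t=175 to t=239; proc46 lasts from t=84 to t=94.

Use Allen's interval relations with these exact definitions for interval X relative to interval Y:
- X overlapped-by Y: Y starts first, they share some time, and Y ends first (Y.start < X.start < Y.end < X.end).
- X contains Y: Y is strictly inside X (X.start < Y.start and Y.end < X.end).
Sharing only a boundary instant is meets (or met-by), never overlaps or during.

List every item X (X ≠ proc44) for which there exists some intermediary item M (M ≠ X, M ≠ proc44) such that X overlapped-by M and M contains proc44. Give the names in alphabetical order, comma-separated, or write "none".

none

Target proc44 = [t=54, t=173].
Intermediaries M with M contains proc44: none.
Union: none.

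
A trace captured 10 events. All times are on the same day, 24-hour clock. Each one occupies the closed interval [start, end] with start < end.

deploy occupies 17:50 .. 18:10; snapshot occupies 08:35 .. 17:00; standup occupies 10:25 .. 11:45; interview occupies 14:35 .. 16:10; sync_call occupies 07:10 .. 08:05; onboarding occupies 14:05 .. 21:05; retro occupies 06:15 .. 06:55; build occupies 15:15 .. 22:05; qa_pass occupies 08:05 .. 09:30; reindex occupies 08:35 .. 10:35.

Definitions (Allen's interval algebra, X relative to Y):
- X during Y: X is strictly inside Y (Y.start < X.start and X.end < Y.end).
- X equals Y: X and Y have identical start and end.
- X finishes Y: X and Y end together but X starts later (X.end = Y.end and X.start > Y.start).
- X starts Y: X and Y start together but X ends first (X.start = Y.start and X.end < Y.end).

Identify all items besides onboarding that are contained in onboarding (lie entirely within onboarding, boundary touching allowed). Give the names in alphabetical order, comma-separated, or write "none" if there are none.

deploy, interview

Target onboarding = [14:05, 21:05].
build [15:15, 22:05] → overlapped-by → no.
deploy [17:50, 18:10] → during → yes.
interview [14:35, 16:10] → during → yes.
qa_pass [08:05, 09:30] → before → no.
reindex [08:35, 10:35] → before → no.
retro [06:15, 06:55] → before → no.
snapshot [08:35, 17:00] → overlaps → no.
standup [10:25, 11:45] → before → no.
sync_call [07:10, 08:05] → before → no.
Result: deploy, interview.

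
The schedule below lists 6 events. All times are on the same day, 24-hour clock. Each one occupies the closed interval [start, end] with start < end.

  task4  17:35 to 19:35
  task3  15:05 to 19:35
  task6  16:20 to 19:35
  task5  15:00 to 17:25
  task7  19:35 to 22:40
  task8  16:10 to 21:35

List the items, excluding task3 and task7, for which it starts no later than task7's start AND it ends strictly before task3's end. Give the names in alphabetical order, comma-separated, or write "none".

task5

Conditions: its start is no later than task7's start (X.start <= 19:35) AND its end is strictly before task3's end (X.end < 19:35).
task4: start 17:35 <= 19:35? ✓; end 19:35 < 19:35? ✗ → no.
task5: start 15:00 <= 19:35? ✓; end 17:25 < 19:35? ✓ → yes.
task6: start 16:20 <= 19:35? ✓; end 19:35 < 19:35? ✗ → no.
task8: start 16:10 <= 19:35? ✓; end 21:35 < 19:35? ✗ → no.
Result: task5.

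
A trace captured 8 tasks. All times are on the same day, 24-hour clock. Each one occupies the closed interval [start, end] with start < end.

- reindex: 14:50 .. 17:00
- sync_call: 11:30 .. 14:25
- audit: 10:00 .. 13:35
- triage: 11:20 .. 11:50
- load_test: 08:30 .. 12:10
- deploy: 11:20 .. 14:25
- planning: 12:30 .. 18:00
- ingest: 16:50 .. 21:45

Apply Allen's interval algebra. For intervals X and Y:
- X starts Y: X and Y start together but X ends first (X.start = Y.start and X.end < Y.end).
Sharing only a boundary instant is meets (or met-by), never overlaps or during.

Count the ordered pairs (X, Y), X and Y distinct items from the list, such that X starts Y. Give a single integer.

1

Checking all 56 ordered pairs for relation 'starts'; matching pairs in alphabetical order:
(triage, deploy): triage starts deploy ✓
Count: 1.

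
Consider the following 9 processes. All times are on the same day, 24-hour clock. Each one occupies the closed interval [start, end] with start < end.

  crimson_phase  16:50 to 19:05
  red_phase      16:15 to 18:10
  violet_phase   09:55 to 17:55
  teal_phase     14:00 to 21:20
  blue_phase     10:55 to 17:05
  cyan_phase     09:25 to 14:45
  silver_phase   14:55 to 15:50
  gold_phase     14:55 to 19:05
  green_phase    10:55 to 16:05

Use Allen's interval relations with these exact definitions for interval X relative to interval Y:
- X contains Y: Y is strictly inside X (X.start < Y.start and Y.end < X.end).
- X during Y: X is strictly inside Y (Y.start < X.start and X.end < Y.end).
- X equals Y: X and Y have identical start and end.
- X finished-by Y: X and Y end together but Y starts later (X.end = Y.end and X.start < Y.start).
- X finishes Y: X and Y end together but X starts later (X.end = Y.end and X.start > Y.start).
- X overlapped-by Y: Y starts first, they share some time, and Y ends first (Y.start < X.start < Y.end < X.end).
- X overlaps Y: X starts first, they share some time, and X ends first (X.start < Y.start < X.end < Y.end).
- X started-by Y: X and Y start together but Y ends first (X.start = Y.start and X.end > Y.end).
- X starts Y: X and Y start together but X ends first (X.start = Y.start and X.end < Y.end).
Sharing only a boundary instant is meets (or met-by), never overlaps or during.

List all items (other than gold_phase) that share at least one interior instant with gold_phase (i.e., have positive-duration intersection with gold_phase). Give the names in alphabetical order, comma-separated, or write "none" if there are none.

blue_phase, crimson_phase, green_phase, red_phase, silver_phase, teal_phase, violet_phase

Target gold_phase = [14:55, 19:05].
blue_phase [10:55, 17:05] → overlaps → yes.
crimson_phase [16:50, 19:05] → finishes → yes.
cyan_phase [09:25, 14:45] → before → no.
green_phase [10:55, 16:05] → overlaps → yes.
red_phase [16:15, 18:10] → during → yes.
silver_phase [14:55, 15:50] → starts → yes.
teal_phase [14:00, 21:20] → contains → yes.
violet_phase [09:55, 17:55] → overlaps → yes.
Result: blue_phase, crimson_phase, green_phase, red_phase, silver_phase, teal_phase, violet_phase.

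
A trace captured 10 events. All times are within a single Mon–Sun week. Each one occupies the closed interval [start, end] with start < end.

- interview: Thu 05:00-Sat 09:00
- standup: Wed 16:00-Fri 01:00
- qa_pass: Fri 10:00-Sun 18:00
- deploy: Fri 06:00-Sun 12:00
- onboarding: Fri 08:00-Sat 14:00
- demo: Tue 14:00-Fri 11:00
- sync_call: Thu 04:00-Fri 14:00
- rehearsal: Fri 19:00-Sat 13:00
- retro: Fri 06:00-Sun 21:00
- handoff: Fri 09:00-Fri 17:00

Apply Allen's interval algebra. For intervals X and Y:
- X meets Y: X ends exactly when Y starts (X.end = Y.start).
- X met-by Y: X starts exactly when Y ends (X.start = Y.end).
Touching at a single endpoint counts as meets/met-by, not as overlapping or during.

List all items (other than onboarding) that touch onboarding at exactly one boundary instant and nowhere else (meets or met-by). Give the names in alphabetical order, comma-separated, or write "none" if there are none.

none

Target onboarding = [Fri 08:00, Sat 14:00].
demo [Tue 14:00, Fri 11:00] → overlaps → no.
deploy [Fri 06:00, Sun 12:00] → contains → no.
handoff [Fri 09:00, Fri 17:00] → during → no.
interview [Thu 05:00, Sat 09:00] → overlaps → no.
qa_pass [Fri 10:00, Sun 18:00] → overlapped-by → no.
rehearsal [Fri 19:00, Sat 13:00] → during → no.
retro [Fri 06:00, Sun 21:00] → contains → no.
standup [Wed 16:00, Fri 01:00] → before → no.
sync_call [Thu 04:00, Fri 14:00] → overlaps → no.
Result: none.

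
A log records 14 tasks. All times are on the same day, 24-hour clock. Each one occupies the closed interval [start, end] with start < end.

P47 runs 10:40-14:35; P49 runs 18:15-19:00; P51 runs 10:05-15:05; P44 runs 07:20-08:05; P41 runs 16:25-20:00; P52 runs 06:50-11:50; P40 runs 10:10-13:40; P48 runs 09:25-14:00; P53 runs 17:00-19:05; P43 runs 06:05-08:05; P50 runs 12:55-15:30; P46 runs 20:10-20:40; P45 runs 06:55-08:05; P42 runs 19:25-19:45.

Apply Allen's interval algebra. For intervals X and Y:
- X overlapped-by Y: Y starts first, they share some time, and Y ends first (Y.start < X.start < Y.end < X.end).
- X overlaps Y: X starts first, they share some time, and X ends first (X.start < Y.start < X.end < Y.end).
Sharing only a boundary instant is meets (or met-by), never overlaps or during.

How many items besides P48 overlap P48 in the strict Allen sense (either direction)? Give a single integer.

4

Target P48 = [09:25, 14:00].
P40 [10:10, 13:40] → during → no.
P41 [16:25, 20:00] → after → no.
P42 [19:25, 19:45] → after → no.
P43 [06:05, 08:05] → before → no.
P44 [07:20, 08:05] → before → no.
P45 [06:55, 08:05] → before → no.
P46 [20:10, 20:40] → after → no.
P47 [10:40, 14:35] → overlapped-by → counts.
P49 [18:15, 19:00] → after → no.
P50 [12:55, 15:30] → overlapped-by → counts.
P51 [10:05, 15:05] → overlapped-by → counts.
P52 [06:50, 11:50] → overlaps → counts.
P53 [17:00, 19:05] → after → no.
Total: 4.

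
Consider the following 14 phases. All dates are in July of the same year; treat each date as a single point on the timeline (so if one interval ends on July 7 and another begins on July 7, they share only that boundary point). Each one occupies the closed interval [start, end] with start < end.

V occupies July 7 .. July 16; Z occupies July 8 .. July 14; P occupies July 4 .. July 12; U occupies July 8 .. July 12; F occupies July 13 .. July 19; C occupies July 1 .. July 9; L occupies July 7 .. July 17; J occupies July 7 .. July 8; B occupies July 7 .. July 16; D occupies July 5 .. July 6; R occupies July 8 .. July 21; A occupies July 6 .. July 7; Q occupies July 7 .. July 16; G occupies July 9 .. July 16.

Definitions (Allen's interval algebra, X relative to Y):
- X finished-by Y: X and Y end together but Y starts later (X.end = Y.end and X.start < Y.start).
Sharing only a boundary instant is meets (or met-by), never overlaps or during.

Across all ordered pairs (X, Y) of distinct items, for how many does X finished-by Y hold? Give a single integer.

4

Checking all 182 ordered pairs for relation 'finished-by'; matching pairs in alphabetical order:
(B, G): B finished-by G ✓
(P, U): P finished-by U ✓
(Q, G): Q finished-by G ✓
(V, G): V finished-by G ✓
Count: 4.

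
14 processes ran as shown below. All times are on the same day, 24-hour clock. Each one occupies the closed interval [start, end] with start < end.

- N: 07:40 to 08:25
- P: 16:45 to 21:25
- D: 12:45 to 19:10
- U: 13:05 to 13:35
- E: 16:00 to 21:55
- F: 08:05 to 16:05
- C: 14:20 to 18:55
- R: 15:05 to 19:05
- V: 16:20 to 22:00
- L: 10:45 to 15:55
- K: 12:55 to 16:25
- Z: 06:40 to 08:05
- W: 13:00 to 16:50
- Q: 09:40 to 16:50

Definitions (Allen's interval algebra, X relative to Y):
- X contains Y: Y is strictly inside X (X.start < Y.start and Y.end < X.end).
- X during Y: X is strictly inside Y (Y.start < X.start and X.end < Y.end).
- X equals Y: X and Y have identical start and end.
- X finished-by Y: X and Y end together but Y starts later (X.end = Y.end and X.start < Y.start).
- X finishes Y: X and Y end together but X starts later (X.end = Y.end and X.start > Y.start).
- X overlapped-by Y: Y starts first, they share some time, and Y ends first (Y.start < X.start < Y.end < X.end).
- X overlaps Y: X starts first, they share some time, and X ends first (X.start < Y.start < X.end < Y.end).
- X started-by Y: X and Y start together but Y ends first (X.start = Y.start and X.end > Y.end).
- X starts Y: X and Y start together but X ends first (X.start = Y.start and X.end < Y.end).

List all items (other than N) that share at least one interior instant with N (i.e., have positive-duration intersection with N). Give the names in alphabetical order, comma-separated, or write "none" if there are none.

F, Z

Target N = [07:40, 08:25].
C [14:20, 18:55] → after → no.
D [12:45, 19:10] → after → no.
E [16:00, 21:55] → after → no.
F [08:05, 16:05] → overlapped-by → yes.
K [12:55, 16:25] → after → no.
L [10:45, 15:55] → after → no.
P [16:45, 21:25] → after → no.
Q [09:40, 16:50] → after → no.
R [15:05, 19:05] → after → no.
U [13:05, 13:35] → after → no.
V [16:20, 22:00] → after → no.
W [13:00, 16:50] → after → no.
Z [06:40, 08:05] → overlaps → yes.
Result: F, Z.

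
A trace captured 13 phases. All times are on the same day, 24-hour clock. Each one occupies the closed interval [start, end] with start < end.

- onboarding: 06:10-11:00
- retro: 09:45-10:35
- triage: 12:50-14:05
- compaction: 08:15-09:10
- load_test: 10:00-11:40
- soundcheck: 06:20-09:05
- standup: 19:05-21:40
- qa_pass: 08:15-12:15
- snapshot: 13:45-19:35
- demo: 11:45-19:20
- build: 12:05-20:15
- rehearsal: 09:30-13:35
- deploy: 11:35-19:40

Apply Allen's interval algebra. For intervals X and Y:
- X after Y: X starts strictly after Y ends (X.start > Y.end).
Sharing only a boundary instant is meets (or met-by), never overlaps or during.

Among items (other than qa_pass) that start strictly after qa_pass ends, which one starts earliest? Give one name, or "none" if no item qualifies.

Target qa_pass = [08:15, 12:15].
build [12:05, 20:15] → overlapped-by → excluded.
compaction [08:15, 09:10] → starts → excluded.
demo [11:45, 19:20] → overlapped-by → excluded.
deploy [11:35, 19:40] → overlapped-by → excluded.
load_test [10:00, 11:40] → during → excluded.
onboarding [06:10, 11:00] → overlaps → excluded.
rehearsal [09:30, 13:35] → overlapped-by → excluded.
retro [09:45, 10:35] → during → excluded.
snapshot [13:45, 19:35] → after → candidate.
soundcheck [06:20, 09:05] → overlaps → excluded.
standup [19:05, 21:40] → after → candidate.
triage [12:50, 14:05] → after → candidate.
Among candidates, earliest start is 12:50 → triage.

triage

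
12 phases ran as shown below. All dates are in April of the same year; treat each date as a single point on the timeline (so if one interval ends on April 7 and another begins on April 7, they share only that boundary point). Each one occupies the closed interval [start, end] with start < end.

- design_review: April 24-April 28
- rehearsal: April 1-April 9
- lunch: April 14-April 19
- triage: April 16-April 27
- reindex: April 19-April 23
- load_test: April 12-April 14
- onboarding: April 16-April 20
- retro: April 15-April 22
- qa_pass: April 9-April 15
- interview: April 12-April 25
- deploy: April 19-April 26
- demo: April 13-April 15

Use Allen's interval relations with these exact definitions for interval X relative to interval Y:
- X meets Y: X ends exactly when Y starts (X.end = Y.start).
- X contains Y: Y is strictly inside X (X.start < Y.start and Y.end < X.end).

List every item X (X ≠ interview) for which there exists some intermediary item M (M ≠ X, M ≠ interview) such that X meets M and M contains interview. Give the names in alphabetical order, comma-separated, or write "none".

none

Target interview = [April 12, April 25].
Intermediaries M with M contains interview: none.
Union: none.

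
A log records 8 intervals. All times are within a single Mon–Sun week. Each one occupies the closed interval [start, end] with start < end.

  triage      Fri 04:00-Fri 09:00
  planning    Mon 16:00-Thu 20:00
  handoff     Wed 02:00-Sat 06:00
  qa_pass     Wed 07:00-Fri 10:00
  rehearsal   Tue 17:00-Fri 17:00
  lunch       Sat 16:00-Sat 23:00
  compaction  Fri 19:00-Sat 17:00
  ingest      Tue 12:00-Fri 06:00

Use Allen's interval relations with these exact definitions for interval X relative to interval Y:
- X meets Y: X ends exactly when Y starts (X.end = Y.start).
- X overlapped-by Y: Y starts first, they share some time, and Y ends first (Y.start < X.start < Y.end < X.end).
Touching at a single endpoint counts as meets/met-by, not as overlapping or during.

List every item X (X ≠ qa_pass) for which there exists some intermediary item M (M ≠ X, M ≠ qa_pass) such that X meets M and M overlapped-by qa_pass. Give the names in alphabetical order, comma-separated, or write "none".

Target qa_pass = [Wed 07:00, Fri 10:00].
Intermediaries M with M overlapped-by qa_pass: none.
Union: none.

none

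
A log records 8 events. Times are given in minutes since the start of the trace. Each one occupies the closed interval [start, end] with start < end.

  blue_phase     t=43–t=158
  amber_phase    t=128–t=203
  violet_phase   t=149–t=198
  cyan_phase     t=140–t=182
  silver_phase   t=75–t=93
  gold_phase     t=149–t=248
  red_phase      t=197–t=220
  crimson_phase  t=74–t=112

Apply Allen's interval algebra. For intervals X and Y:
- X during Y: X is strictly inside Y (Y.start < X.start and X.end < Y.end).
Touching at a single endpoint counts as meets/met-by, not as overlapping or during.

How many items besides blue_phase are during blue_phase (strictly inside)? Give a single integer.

2

Target blue_phase = [t=43, t=158].
amber_phase [t=128, t=203] → overlapped-by → no.
crimson_phase [t=74, t=112] → during → counts.
cyan_phase [t=140, t=182] → overlapped-by → no.
gold_phase [t=149, t=248] → overlapped-by → no.
red_phase [t=197, t=220] → after → no.
silver_phase [t=75, t=93] → during → counts.
violet_phase [t=149, t=198] → overlapped-by → no.
Total: 2.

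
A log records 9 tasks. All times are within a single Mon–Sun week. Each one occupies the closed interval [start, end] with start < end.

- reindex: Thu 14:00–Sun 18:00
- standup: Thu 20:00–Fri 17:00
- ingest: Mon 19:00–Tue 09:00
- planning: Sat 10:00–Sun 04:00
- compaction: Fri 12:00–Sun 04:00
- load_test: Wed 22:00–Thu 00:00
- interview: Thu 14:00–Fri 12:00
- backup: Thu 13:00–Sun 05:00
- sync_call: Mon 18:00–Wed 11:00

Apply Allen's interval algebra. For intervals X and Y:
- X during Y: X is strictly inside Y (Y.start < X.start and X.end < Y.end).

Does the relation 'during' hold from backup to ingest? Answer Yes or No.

backup = [Thu 13:00, Sun 05:00], ingest = [Mon 19:00, Tue 09:00].
Actual relation of backup to ingest: after.
Asked whether 'during' holds → No.

No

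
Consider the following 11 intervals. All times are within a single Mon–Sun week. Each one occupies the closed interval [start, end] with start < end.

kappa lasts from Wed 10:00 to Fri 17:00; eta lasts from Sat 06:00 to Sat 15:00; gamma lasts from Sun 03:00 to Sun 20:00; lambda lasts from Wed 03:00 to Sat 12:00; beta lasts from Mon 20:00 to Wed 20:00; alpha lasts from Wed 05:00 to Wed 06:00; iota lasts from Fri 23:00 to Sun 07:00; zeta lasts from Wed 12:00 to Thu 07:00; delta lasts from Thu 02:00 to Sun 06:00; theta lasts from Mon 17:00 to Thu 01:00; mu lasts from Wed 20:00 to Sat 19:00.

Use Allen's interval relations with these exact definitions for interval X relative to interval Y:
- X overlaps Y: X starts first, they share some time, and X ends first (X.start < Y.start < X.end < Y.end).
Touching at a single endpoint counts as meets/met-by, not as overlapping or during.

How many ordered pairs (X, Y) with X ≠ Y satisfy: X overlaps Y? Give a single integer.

Checking all 110 ordered pairs for relation 'overlaps'; matching pairs in alphabetical order:
(beta, kappa): beta overlaps kappa ✓
(beta, lambda): beta overlaps lambda ✓
(beta, zeta): beta overlaps zeta ✓
(delta, gamma): delta overlaps gamma ✓
(delta, iota): delta overlaps iota ✓
(iota, gamma): iota overlaps gamma ✓
(kappa, delta): kappa overlaps delta ✓
(kappa, mu): kappa overlaps mu ✓
(lambda, delta): lambda overlaps delta ✓
(lambda, eta): lambda overlaps eta ✓
(lambda, iota): lambda overlaps iota ✓
(lambda, mu): lambda overlaps mu ✓
(mu, delta): mu overlaps delta ✓
(mu, iota): mu overlaps iota ✓
(theta, kappa): theta overlaps kappa ✓
(theta, lambda): theta overlaps lambda ✓
(theta, mu): theta overlaps mu ✓
(theta, zeta): theta overlaps zeta ✓
(zeta, delta): zeta overlaps delta ✓
(zeta, mu): zeta overlaps mu ✓
Count: 20.

20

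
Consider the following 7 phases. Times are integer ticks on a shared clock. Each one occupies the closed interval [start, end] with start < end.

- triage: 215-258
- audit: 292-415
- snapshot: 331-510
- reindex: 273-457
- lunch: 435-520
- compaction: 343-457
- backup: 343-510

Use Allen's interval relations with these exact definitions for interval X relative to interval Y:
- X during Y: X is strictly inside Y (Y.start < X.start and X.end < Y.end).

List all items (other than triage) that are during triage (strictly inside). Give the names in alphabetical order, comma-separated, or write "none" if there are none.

Target triage = [215, 258].
audit [292, 415] → after → no.
backup [343, 510] → after → no.
compaction [343, 457] → after → no.
lunch [435, 520] → after → no.
reindex [273, 457] → after → no.
snapshot [331, 510] → after → no.
Result: none.

none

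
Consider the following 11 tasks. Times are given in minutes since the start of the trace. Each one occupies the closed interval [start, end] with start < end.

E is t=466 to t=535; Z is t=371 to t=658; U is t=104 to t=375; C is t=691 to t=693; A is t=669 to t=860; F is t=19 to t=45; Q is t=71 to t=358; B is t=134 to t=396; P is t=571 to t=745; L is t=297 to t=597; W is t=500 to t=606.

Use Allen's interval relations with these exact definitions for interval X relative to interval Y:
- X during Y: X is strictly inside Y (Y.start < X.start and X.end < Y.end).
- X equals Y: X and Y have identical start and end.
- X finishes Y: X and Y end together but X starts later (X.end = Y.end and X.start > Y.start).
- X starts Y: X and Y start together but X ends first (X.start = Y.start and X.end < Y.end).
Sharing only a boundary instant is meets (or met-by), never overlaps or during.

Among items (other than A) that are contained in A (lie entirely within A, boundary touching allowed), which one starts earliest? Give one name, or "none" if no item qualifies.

C

Target A = [t=669, t=860].
B [t=134, t=396] → before → excluded.
C [t=691, t=693] → during → candidate.
E [t=466, t=535] → before → excluded.
F [t=19, t=45] → before → excluded.
L [t=297, t=597] → before → excluded.
P [t=571, t=745] → overlaps → excluded.
Q [t=71, t=358] → before → excluded.
U [t=104, t=375] → before → excluded.
W [t=500, t=606] → before → excluded.
Z [t=371, t=658] → before → excluded.
Among candidates, earliest start is t=691 → C.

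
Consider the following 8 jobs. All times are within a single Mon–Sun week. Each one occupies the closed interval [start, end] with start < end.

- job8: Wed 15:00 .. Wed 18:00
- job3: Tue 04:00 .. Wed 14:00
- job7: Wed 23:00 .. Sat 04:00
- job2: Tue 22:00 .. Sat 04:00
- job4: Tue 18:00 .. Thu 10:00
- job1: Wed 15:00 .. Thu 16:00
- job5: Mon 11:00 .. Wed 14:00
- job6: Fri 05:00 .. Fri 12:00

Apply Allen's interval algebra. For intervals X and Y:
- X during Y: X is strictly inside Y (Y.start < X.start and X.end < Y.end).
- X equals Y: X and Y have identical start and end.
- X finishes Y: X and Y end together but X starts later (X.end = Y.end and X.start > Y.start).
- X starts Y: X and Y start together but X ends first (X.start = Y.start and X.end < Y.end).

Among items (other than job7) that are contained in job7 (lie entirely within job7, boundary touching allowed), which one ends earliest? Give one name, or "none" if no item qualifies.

Target job7 = [Wed 23:00, Sat 04:00].
job1 [Wed 15:00, Thu 16:00] → overlaps → excluded.
job2 [Tue 22:00, Sat 04:00] → finished-by → excluded.
job3 [Tue 04:00, Wed 14:00] → before → excluded.
job4 [Tue 18:00, Thu 10:00] → overlaps → excluded.
job5 [Mon 11:00, Wed 14:00] → before → excluded.
job6 [Fri 05:00, Fri 12:00] → during → candidate.
job8 [Wed 15:00, Wed 18:00] → before → excluded.
Among candidates, earliest end is Fri 12:00 → job6.

job6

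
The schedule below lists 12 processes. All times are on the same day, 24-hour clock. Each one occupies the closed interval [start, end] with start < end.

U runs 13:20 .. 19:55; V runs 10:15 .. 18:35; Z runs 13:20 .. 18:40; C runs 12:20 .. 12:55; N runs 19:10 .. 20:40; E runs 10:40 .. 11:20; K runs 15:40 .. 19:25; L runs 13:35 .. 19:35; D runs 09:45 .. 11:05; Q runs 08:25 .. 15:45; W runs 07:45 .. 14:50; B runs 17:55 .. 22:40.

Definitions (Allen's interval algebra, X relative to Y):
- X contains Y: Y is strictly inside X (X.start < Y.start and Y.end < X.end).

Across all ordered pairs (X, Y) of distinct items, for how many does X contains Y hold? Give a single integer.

Checking all 132 ordered pairs for relation 'contains'; matching pairs in alphabetical order:
(B, N): B contains N ✓
(L, K): L contains K ✓
(Q, C): Q contains C ✓
(Q, D): Q contains D ✓
(Q, E): Q contains E ✓
(U, K): U contains K ✓
(U, L): U contains L ✓
(V, C): V contains C ✓
(V, E): V contains E ✓
(W, C): W contains C ✓
(W, D): W contains D ✓
(W, E): W contains E ✓
Count: 12.

12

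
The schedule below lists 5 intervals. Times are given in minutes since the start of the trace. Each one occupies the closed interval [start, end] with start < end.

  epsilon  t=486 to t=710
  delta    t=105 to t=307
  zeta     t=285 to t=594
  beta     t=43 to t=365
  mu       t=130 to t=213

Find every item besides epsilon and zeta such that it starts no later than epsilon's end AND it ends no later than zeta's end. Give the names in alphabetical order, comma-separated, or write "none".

Conditions: its start is no later than epsilon's end (X.start <= t=710) AND its end is no later than zeta's end (X.end <= t=594).
beta: start t=43 <= t=710? ✓; end t=365 <= t=594? ✓ → yes.
delta: start t=105 <= t=710? ✓; end t=307 <= t=594? ✓ → yes.
mu: start t=130 <= t=710? ✓; end t=213 <= t=594? ✓ → yes.
Result: beta, delta, mu.

beta, delta, mu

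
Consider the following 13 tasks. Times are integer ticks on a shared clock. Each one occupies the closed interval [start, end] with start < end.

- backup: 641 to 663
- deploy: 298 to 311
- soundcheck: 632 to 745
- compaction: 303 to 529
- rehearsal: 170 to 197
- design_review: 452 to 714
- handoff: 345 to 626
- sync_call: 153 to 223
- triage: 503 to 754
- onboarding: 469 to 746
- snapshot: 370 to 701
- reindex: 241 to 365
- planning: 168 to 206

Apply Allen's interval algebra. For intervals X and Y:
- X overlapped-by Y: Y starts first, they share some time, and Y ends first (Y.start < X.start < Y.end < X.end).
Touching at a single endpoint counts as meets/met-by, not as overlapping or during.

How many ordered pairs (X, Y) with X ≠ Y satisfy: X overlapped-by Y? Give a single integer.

Checking all 156 ordered pairs for relation 'overlapped-by'; matching pairs in alphabetical order:
(compaction, deploy): compaction overlapped-by deploy ✓
(compaction, reindex): compaction overlapped-by reindex ✓
(design_review, compaction): design_review overlapped-by compaction ✓
(design_review, handoff): design_review overlapped-by handoff ✓
(design_review, snapshot): design_review overlapped-by snapshot ✓
(handoff, compaction): handoff overlapped-by compaction ✓
(handoff, reindex): handoff overlapped-by reindex ✓
(onboarding, compaction): onboarding overlapped-by compaction ✓
(onboarding, design_review): onboarding overlapped-by design_review ✓
(onboarding, handoff): onboarding overlapped-by handoff ✓
(onboarding, snapshot): onboarding overlapped-by snapshot ✓
(snapshot, compaction): snapshot overlapped-by compaction ✓
(snapshot, handoff): snapshot overlapped-by handoff ✓
(soundcheck, design_review): soundcheck overlapped-by design_review ✓
(soundcheck, snapshot): soundcheck overlapped-by snapshot ✓
(triage, compaction): triage overlapped-by compaction ✓
(triage, design_review): triage overlapped-by design_review ✓
(triage, handoff): triage overlapped-by handoff ✓
(triage, onboarding): triage overlapped-by onboarding ✓
(triage, snapshot): triage overlapped-by snapshot ✓
Count: 20.

20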